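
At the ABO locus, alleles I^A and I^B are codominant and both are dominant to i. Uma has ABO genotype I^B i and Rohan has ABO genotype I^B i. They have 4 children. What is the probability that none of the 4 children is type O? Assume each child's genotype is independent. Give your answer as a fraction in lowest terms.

ABO cross I^B i × I^B i → 1/4 O, 3/4 B.
So P(type O) = 1/4 per child.
P(not type O) = 3/4 for one child; (3/4)^4 = 81/256.

81/256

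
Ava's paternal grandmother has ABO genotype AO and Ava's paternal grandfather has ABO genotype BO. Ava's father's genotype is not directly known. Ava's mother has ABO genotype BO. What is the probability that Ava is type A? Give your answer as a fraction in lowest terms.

Ava's father's ABO genotype from AO × BO: 1/4 AB, 1/4 AO, 1/4 BO, 1/4 OO.
Crossing each possibility with the mother BO and summing P(type A): 1/4·1/4 + 1/4·1/4 + 1/4·0 + 1/4·0 = 1/8.

1/8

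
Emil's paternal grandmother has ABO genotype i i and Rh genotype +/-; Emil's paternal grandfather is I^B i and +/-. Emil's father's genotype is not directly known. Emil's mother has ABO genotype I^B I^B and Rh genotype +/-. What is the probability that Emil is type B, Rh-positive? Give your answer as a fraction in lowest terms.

3/4

Emil's father's ABO genotype from i i × I^B i: 1/2 I^B i, 1/2 i i.
Crossing each possibility with the mother I^B I^B and summing P(type B): 1/2·1 + 1/2·1 = 1.
Similarly for Rh via the father's Rh distribution: P(Rh+) = 3/4.
Independent loci: 1 × 3/4 = 3/4.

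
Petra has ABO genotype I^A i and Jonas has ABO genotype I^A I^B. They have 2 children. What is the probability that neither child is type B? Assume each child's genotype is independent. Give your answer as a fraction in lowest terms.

9/16

ABO cross I^A i × I^A I^B → 1/2 A, 1/4 B, 1/4 AB.
So P(type B) = 1/4 per child.
P(not type B) = 3/4 for one child; (3/4)^2 = 9/16.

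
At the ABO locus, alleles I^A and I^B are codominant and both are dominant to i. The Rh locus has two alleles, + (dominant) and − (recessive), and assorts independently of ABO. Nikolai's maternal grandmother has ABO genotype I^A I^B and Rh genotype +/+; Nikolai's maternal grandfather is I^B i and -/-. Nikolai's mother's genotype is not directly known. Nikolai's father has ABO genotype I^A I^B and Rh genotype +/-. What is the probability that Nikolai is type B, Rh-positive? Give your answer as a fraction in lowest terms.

Nikolai's mother's ABO genotype from I^A I^B × I^B i: 1/4 I^A I^B, 1/4 I^A i, 1/4 I^B I^B, 1/4 I^B i.
Crossing each possibility with the father I^A I^B and summing P(type B): 1/4·1/4 + 1/4·1/4 + 1/4·1/2 + 1/4·1/2 = 3/8.
Similarly for Rh via the mother's Rh distribution: P(Rh+) = 3/4.
Independent loci: 3/8 × 3/4 = 9/32.

9/32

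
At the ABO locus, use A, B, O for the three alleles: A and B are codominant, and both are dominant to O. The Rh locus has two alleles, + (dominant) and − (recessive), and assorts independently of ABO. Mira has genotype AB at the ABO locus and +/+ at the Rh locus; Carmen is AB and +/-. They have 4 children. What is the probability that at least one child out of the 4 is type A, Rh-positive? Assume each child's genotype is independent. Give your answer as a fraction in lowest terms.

175/256

ABO cross AB × AB → 1/4 A, 1/4 B, 1/2 AB.
Rh cross +/+ × +/- → 1 Rh+; so P(type A, Rh-positive) = 1/4 × 1 = 1/4 per child.
P(none) = (3/4)^4 = 81/256; P(at least one) = 1 − 81/256 = 175/256.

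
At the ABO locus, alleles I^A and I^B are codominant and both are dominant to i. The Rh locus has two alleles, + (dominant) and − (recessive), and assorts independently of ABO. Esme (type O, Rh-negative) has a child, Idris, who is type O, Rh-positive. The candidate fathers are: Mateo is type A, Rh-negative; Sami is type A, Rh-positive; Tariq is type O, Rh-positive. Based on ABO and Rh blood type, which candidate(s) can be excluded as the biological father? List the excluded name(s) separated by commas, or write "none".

Mateo

A candidate is excluded only if no genotype consistent with his phenotype could produce a type O, Rh-positive child with a type O, Rh-negative mother.
Mateo (type A, Rh-): no genotype consistent with that phenotype can produce a type-O Rh+ child with a type-O mother.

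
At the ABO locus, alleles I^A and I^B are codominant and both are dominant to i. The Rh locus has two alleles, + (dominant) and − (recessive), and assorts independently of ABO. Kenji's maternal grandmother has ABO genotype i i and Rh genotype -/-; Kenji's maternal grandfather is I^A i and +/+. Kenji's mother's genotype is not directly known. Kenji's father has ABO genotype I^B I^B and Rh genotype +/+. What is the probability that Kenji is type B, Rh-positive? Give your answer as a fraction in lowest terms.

Kenji's mother's ABO genotype from i i × I^A i: 1/2 I^A i, 1/2 i i.
Crossing each possibility with the father I^B I^B and summing P(type B): 1/2·1/2 + 1/2·1 = 3/4.
Similarly for Rh via the mother's Rh distribution: P(Rh+) = 1.
Independent loci: 3/4 × 1 = 3/4.

3/4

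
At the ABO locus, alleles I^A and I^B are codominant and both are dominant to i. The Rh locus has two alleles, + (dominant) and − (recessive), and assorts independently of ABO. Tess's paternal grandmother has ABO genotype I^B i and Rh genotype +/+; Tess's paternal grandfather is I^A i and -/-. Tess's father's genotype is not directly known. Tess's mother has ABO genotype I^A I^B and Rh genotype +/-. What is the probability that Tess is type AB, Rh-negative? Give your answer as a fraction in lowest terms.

Tess's father's ABO genotype from I^B i × I^A i: 1/4 I^A I^B, 1/4 I^A i, 1/4 I^B i, 1/4 i i.
Crossing each possibility with the mother I^A I^B and summing P(type AB): 1/4·1/2 + 1/4·1/4 + 1/4·1/4 + 1/4·0 = 1/4.
Similarly for Rh via the father's Rh distribution: P(Rh-) = 1/4.
Independent loci: 1/4 × 1/4 = 1/16.

1/16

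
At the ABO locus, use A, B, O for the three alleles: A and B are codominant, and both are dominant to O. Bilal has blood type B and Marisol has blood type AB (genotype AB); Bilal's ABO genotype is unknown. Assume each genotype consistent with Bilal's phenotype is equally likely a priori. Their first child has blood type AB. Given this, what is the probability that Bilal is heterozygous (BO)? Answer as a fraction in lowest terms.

Possible genotypes: Bilal ∈ {BB, BO}; Marisol ∈ {AB}.
Weight each parental genotype pair by prior × P(type-AB child):
  BB × AB: posterior weight 2/3.
  BO × AB: posterior weight 1/3.
Sum the posterior weight over pairs where Bilal is BO: 1/3.

1/3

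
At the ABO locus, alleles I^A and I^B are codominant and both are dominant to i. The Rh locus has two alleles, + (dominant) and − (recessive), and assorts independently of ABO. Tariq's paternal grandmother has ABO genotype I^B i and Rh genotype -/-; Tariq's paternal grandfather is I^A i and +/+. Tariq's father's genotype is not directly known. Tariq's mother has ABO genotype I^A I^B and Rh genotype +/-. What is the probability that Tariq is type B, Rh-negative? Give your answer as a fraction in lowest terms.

Tariq's father's ABO genotype from I^B i × I^A i: 1/4 I^A I^B, 1/4 I^A i, 1/4 I^B i, 1/4 i i.
Crossing each possibility with the mother I^A I^B and summing P(type B): 1/4·1/4 + 1/4·1/4 + 1/4·1/2 + 1/4·1/2 = 3/8.
Similarly for Rh via the father's Rh distribution: P(Rh-) = 1/4.
Independent loci: 3/8 × 1/4 = 3/32.

3/32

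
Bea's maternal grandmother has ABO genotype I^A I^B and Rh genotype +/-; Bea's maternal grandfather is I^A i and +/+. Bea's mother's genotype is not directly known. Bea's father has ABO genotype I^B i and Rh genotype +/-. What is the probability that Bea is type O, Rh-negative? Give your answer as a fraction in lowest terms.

Bea's mother's ABO genotype from I^A I^B × I^A i: 1/4 I^A I^A, 1/4 I^A I^B, 1/4 I^A i, 1/4 I^B i.
Crossing each possibility with the father I^B i and summing P(type O): 1/4·0 + 1/4·0 + 1/4·1/4 + 1/4·1/4 = 1/8.
Similarly for Rh via the mother's Rh distribution: P(Rh-) = 1/8.
Independent loci: 1/8 × 1/8 = 1/64.

1/64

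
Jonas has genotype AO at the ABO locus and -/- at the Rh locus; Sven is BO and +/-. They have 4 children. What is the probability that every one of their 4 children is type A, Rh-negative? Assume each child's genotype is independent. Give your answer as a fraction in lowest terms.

1/4096

ABO cross AO × BO → 1/4 O, 1/4 A, 1/4 B, 1/4 AB.
Rh cross -/- × +/- → 1/2 Rh+, 1/2 Rh-; so P(type A, Rh-negative) = 1/4 × 1/2 = 1/8 per child.
All 4 independent: (1/8)^4 = 1/4096.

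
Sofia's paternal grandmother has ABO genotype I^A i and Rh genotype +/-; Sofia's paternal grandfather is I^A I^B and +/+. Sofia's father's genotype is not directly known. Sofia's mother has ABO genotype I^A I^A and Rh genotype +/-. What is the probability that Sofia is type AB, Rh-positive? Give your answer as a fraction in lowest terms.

Sofia's father's ABO genotype from I^A i × I^A I^B: 1/4 I^A I^A, 1/4 I^A I^B, 1/4 I^A i, 1/4 I^B i.
Crossing each possibility with the mother I^A I^A and summing P(type AB): 1/4·0 + 1/4·1/2 + 1/4·0 + 1/4·1/2 = 1/4.
Similarly for Rh via the father's Rh distribution: P(Rh+) = 7/8.
Independent loci: 1/4 × 7/8 = 7/32.

7/32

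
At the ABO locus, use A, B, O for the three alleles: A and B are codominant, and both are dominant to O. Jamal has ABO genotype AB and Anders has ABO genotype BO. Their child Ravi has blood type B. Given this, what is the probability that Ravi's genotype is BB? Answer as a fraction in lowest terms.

1/2

Cross AB × BO → 1/4 AB, 1/4 AO, 1/4 BB, 1/4 BO.
Type-B genotypes among offspring: BB (1/4), BO (1/4); total 1/2.
P(BB | type B) = (1/4) / (1/2) = 1/2.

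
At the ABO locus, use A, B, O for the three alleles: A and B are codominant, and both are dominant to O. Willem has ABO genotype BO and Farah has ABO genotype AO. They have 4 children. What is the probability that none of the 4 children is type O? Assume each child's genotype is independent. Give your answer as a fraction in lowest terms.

ABO cross BO × AO → 1/4 O, 1/4 A, 1/4 B, 1/4 AB.
So P(type O) = 1/4 per child.
P(not type O) = 3/4 for one child; (3/4)^4 = 81/256.

81/256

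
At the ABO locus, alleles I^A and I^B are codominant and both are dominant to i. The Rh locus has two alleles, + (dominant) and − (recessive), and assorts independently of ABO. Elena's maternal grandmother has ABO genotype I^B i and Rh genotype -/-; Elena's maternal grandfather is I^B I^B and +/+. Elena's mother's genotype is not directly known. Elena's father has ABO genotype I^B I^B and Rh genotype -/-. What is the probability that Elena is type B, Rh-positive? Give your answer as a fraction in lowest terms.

Elena's mother's ABO genotype from I^B i × I^B I^B: 1/2 I^B I^B, 1/2 I^B i.
Crossing each possibility with the father I^B I^B and summing P(type B): 1/2·1 + 1/2·1 = 1.
Similarly for Rh via the mother's Rh distribution: P(Rh+) = 1/2.
Independent loci: 1 × 1/2 = 1/2.

1/2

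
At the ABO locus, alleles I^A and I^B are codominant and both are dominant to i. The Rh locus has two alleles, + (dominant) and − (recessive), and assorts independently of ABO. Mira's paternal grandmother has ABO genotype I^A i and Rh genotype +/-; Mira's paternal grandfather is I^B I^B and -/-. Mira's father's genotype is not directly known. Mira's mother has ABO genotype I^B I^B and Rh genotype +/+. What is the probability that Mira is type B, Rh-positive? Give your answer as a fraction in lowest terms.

Mira's father's ABO genotype from I^A i × I^B I^B: 1/2 I^A I^B, 1/2 I^B i.
Crossing each possibility with the mother I^B I^B and summing P(type B): 1/2·1/2 + 1/2·1 = 3/4.
Similarly for Rh via the father's Rh distribution: P(Rh+) = 1.
Independent loci: 3/4 × 1 = 3/4.

3/4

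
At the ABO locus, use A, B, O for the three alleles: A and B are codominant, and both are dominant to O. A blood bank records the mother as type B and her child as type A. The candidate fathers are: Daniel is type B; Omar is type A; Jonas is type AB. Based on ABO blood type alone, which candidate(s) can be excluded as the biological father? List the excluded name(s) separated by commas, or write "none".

Daniel

A candidate is excluded only if no genotype consistent with his phenotype could produce a type A child with a type B mother.
Daniel (type B): no genotype consistent with that phenotype can produce a type-A child with a type-B mother.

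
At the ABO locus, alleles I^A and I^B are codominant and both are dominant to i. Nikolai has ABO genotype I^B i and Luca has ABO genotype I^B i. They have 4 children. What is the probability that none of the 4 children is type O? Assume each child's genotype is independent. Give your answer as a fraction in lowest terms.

ABO cross I^B i × I^B i → 1/4 O, 3/4 B.
So P(type O) = 1/4 per child.
P(not type O) = 3/4 for one child; (3/4)^4 = 81/256.

81/256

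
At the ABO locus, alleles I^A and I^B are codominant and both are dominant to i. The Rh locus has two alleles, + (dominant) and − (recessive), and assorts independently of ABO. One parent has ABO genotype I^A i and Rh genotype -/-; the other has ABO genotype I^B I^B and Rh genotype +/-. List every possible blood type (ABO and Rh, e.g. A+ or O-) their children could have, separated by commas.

Gametes from I^A i × I^B I^B give offspring ABO genotypes I^A I^B, I^B i, i.e. phenotypes B, AB.
Rh cross -/- × +/- → phenotypes Rh+, Rh-.
Combining independently: B+, B-, AB+, AB-.

B+, B-, AB+, AB-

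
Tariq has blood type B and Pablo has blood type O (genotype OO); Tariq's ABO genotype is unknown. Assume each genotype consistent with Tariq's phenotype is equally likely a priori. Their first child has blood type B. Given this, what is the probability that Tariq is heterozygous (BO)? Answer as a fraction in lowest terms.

1/3

Possible genotypes: Tariq ∈ {BB, BO}; Pablo ∈ {OO}.
Weight each parental genotype pair by prior × P(type-B child):
  BB × OO: posterior weight 2/3.
  BO × OO: posterior weight 1/3.
Sum the posterior weight over pairs where Tariq is BO: 1/3.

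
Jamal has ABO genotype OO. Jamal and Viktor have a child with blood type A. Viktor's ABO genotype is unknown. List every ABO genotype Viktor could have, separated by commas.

For each candidate genotype of Viktor, check whether crossing it with OO can produce every observed child phenotype.
  AA → possible child types {A} ✓
  AB → possible child types {A, B} ✓
  AO → possible child types {O, A} ✓
  BB → possible child types {B} ✗
  BO → possible child types {O, B} ✗
  OO → possible child types {O} ✗

AA, AB, AO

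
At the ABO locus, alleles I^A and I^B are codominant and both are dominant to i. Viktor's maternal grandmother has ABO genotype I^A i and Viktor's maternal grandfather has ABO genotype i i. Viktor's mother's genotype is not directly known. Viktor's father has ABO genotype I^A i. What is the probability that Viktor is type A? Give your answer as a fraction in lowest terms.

Viktor's mother's ABO genotype from I^A i × i i: 1/2 I^A i, 1/2 i i.
Crossing each possibility with the father I^A i and summing P(type A): 1/2·3/4 + 1/2·1/2 = 5/8.

5/8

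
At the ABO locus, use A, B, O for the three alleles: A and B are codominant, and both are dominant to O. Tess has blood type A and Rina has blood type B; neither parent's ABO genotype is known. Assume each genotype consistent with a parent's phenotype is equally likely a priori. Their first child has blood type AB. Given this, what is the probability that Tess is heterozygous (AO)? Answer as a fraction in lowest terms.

Possible genotypes: Tess ∈ {AA, AO}; Rina ∈ {BB, BO}.
Weight each parental genotype pair by prior × P(type-AB child):
  AA × BB: posterior weight 4/9.
  AA × BO: posterior weight 2/9.
  AO × BB: posterior weight 2/9.
  AO × BO: posterior weight 1/9.
Sum the posterior weight over pairs where Tess is AO: 1/3.

1/3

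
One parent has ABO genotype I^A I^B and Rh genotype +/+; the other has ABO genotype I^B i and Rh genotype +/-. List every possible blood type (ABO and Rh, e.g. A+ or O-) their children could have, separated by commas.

Gametes from I^A I^B × I^B i give offspring ABO genotypes I^A I^B, I^A i, I^B I^B, I^B i, i.e. phenotypes A, B, AB.
Rh cross +/+ × +/- → phenotypes Rh+.
Combining independently: A+, B+, AB+.

A+, B+, AB+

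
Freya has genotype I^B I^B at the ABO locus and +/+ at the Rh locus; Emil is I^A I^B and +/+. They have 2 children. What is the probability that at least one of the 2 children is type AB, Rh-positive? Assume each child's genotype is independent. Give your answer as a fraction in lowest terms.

ABO cross I^B I^B × I^A I^B → 1/2 B, 1/2 AB.
Rh cross +/+ × +/+ → 1 Rh+; so P(type AB, Rh-positive) = 1/2 × 1 = 1/2 per child.
P(none) = (1/2)^2 = 1/4; P(at least one) = 1 − 1/4 = 3/4.

3/4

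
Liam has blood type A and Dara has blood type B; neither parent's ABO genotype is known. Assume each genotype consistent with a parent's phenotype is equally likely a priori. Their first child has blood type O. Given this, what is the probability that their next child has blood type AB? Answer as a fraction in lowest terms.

1/4

Possible genotypes: Liam ∈ {AA, AO}; Dara ∈ {BB, BO}.
Weight each parental genotype pair by prior × P(type-O child):
  AO × BO: posterior weight 1; P(next child type AB) = 1/4.
Weighted sum = 1/4.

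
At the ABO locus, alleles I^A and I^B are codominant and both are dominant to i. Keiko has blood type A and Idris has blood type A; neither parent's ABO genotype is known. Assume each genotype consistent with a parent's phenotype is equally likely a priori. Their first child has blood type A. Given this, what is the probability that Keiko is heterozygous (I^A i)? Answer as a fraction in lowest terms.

7/15

Possible genotypes: Keiko ∈ {I^A I^A, I^A i}; Idris ∈ {I^A I^A, I^A i}.
Weight each parental genotype pair by prior × P(type-A child):
  I^A I^A × I^A I^A: posterior weight 4/15.
  I^A I^A × I^A i: posterior weight 4/15.
  I^A i × I^A I^A: posterior weight 4/15.
  I^A i × I^A i: posterior weight 1/5.
Sum the posterior weight over pairs where Keiko is I^A i: 7/15.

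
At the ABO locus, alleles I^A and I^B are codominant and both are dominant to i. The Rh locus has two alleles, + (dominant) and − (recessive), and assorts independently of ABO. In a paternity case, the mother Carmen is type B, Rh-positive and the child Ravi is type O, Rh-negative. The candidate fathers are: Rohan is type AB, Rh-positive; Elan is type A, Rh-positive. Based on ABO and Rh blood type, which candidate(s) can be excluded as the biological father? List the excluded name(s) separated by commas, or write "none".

Rohan

A candidate is excluded only if no genotype consistent with his phenotype could produce a type O, Rh-negative child with a type B, Rh-positive mother.
Rohan (type AB, Rh+): no genotype consistent with that phenotype can produce a type-O Rh- child with a type-B mother.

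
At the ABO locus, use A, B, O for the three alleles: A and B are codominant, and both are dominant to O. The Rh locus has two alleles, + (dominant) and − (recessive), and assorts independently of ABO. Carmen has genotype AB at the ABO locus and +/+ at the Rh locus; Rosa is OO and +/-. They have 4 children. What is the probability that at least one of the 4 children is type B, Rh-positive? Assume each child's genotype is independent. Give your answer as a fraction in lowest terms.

ABO cross AB × OO → 1/2 A, 1/2 B.
Rh cross +/+ × +/- → 1 Rh+; so P(type B, Rh-positive) = 1/2 × 1 = 1/2 per child.
P(none) = (1/2)^4 = 1/16; P(at least one) = 1 − 1/16 = 15/16.

15/16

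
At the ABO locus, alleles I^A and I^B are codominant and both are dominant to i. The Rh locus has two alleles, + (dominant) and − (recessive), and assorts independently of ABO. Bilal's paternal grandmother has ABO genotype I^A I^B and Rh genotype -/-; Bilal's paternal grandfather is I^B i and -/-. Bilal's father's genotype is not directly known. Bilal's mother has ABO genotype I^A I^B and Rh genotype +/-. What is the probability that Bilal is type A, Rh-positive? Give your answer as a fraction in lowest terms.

Bilal's father's ABO genotype from I^A I^B × I^B i: 1/4 I^A I^B, 1/4 I^A i, 1/4 I^B I^B, 1/4 I^B i.
Crossing each possibility with the mother I^A I^B and summing P(type A): 1/4·1/4 + 1/4·1/2 + 1/4·0 + 1/4·1/4 = 1/4.
Similarly for Rh via the father's Rh distribution: P(Rh+) = 1/2.
Independent loci: 1/4 × 1/2 = 1/8.

1/8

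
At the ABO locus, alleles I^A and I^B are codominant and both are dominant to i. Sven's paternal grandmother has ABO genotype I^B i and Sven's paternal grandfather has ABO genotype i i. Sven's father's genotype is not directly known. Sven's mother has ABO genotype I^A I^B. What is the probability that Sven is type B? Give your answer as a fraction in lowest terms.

Sven's father's ABO genotype from I^B i × i i: 1/2 I^B i, 1/2 i i.
Crossing each possibility with the mother I^A I^B and summing P(type B): 1/2·1/2 + 1/2·1/2 = 1/2.

1/2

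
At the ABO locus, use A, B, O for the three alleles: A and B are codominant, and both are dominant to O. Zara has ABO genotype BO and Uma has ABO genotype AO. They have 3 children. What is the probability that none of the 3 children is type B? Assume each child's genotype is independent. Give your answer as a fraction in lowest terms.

ABO cross BO × AO → 1/4 O, 1/4 A, 1/4 B, 1/4 AB.
So P(type B) = 1/4 per child.
P(not type B) = 3/4 for one child; (3/4)^3 = 27/64.

27/64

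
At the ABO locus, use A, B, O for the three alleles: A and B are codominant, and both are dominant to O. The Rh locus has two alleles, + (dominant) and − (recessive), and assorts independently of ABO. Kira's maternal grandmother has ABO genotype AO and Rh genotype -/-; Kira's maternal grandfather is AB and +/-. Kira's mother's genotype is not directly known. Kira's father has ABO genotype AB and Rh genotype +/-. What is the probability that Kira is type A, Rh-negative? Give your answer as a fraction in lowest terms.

Kira's mother's ABO genotype from AO × AB: 1/4 AA, 1/4 AB, 1/4 AO, 1/4 BO.
Crossing each possibility with the father AB and summing P(type A): 1/4·1/2 + 1/4·1/4 + 1/4·1/2 + 1/4·1/4 = 3/8.
Similarly for Rh via the mother's Rh distribution: P(Rh-) = 3/8.
Independent loci: 3/8 × 3/8 = 9/64.

9/64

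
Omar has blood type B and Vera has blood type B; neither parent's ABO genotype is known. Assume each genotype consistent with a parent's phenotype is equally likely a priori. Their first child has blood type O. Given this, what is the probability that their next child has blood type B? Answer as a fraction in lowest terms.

3/4

Possible genotypes: Omar ∈ {BB, BO}; Vera ∈ {BB, BO}.
Weight each parental genotype pair by prior × P(type-O child):
  BO × BO: posterior weight 1; P(next child type B) = 3/4.
Weighted sum = 3/4.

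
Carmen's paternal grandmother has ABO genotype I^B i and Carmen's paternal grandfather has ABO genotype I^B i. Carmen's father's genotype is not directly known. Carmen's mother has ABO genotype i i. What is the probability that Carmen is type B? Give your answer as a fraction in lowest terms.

1/2

Carmen's father's ABO genotype from I^B i × I^B i: 1/4 I^B I^B, 1/2 I^B i, 1/4 i i.
Crossing each possibility with the mother i i and summing P(type B): 1/4·1 + 1/2·1/2 + 1/4·0 = 1/2.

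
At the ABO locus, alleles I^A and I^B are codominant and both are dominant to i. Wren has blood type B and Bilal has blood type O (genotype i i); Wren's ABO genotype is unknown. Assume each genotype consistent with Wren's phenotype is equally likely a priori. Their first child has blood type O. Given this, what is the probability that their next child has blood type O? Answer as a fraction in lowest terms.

1/2

Possible genotypes: Wren ∈ {I^B I^B, I^B i}; Bilal ∈ {i i}.
Weight each parental genotype pair by prior × P(type-O child):
  I^B i × i i: posterior weight 1; P(next child type O) = 1/2.
Weighted sum = 1/2.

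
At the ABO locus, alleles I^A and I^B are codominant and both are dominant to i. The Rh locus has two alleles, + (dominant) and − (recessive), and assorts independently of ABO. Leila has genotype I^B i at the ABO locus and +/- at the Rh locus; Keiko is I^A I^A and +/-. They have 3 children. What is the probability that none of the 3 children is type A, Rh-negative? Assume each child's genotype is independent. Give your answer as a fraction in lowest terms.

ABO cross I^B i × I^A I^A → 1/2 A, 1/2 AB.
Rh cross +/- × +/- → 3/4 Rh+, 1/4 Rh-; so P(type A, Rh-negative) = 1/2 × 1/4 = 1/8 per child.
P(not type A, Rh-negative) = 7/8 for one child; (7/8)^3 = 343/512.

343/512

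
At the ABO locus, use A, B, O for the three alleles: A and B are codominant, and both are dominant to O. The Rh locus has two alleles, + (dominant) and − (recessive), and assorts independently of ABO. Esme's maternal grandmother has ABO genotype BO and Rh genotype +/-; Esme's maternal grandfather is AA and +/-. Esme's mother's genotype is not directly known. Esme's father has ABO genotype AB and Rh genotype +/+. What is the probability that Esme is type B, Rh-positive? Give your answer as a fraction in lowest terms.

Esme's mother's ABO genotype from BO × AA: 1/2 AB, 1/2 AO.
Crossing each possibility with the father AB and summing P(type B): 1/2·1/4 + 1/2·1/4 = 1/4.
Similarly for Rh via the mother's Rh distribution: P(Rh+) = 1.
Independent loci: 1/4 × 1 = 1/4.

1/4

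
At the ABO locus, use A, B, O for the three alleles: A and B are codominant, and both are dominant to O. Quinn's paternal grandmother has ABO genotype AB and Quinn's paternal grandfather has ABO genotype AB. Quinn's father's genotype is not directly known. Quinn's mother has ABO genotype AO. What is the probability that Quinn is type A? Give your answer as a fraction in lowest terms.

Quinn's father's ABO genotype from AB × AB: 1/4 AA, 1/2 AB, 1/4 BB.
Crossing each possibility with the mother AO and summing P(type A): 1/4·1 + 1/2·1/2 + 1/4·0 = 1/2.

1/2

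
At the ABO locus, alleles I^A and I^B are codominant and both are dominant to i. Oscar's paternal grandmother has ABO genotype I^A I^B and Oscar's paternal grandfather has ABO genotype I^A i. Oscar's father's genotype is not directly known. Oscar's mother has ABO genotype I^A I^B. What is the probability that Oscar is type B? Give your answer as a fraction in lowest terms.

Oscar's father's ABO genotype from I^A I^B × I^A i: 1/4 I^A I^A, 1/4 I^A I^B, 1/4 I^A i, 1/4 I^B i.
Crossing each possibility with the mother I^A I^B and summing P(type B): 1/4·0 + 1/4·1/4 + 1/4·1/4 + 1/4·1/2 = 1/4.

1/4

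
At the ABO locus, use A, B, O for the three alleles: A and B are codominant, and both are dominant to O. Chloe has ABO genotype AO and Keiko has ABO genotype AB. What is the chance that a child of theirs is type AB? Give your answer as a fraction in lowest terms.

ABO cross AO × AB → offspring phenotypes: 1/2 A, 1/4 B, 1/4 AB.
So P(type AB) = 1/4.

1/4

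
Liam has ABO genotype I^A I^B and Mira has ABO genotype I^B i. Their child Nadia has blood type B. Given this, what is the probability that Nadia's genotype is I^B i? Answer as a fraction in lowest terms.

1/2

Cross I^A I^B × I^B i → 1/4 I^A I^B, 1/4 I^A i, 1/4 I^B I^B, 1/4 I^B i.
Type-B genotypes among offspring: I^B I^B (1/4), I^B i (1/4); total 1/2.
P(I^B i | type B) = (1/4) / (1/2) = 1/2.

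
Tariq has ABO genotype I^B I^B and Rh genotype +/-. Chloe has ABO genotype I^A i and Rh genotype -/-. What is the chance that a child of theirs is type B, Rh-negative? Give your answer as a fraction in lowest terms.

1/4

ABO cross I^B I^B × I^A i → offspring phenotypes: 1/2 B, 1/2 AB.
Rh cross +/- × -/- → 1/2 Rh+, 1/2 Rh-.
Independent loci: P(type B, Rh-negative) = 1/2 × 1/2 = 1/4.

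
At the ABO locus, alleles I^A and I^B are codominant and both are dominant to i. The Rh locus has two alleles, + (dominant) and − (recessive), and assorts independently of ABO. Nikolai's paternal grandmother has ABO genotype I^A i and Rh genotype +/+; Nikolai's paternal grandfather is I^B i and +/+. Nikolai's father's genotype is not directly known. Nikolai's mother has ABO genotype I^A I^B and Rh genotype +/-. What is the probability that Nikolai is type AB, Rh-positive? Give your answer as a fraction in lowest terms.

1/4

Nikolai's father's ABO genotype from I^A i × I^B i: 1/4 I^A I^B, 1/4 I^A i, 1/4 I^B i, 1/4 i i.
Crossing each possibility with the mother I^A I^B and summing P(type AB): 1/4·1/2 + 1/4·1/4 + 1/4·1/4 + 1/4·0 = 1/4.
Similarly for Rh via the father's Rh distribution: P(Rh+) = 1.
Independent loci: 1/4 × 1 = 1/4.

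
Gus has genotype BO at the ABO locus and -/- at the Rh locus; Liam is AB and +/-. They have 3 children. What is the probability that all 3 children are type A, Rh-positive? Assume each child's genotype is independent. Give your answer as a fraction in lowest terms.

1/512

ABO cross BO × AB → 1/4 A, 1/2 B, 1/4 AB.
Rh cross -/- × +/- → 1/2 Rh+, 1/2 Rh-; so P(type A, Rh-positive) = 1/4 × 1/2 = 1/8 per child.
All 3 independent: (1/8)^3 = 1/512.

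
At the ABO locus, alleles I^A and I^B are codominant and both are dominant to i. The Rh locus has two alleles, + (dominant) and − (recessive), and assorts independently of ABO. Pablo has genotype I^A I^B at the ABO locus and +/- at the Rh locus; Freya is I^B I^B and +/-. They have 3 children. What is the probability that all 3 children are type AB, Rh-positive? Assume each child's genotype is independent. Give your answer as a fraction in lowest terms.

27/512

ABO cross I^A I^B × I^B I^B → 1/2 B, 1/2 AB.
Rh cross +/- × +/- → 3/4 Rh+, 1/4 Rh-; so P(type AB, Rh-positive) = 1/2 × 3/4 = 3/8 per child.
All 3 independent: (3/8)^3 = 27/512.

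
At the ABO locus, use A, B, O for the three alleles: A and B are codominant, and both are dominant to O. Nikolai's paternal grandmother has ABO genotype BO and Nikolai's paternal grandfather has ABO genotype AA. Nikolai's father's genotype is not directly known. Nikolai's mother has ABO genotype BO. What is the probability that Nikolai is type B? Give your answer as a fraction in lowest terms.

3/8

Nikolai's father's ABO genotype from BO × AA: 1/2 AB, 1/2 AO.
Crossing each possibility with the mother BO and summing P(type B): 1/2·1/2 + 1/2·1/4 = 3/8.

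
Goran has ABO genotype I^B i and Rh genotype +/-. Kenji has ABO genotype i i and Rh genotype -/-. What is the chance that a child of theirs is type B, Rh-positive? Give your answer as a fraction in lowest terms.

1/4

ABO cross I^B i × i i → offspring phenotypes: 1/2 O, 1/2 B.
Rh cross +/- × -/- → 1/2 Rh+, 1/2 Rh-.
Independent loci: P(type B, Rh-positive) = 1/2 × 1/2 = 1/4.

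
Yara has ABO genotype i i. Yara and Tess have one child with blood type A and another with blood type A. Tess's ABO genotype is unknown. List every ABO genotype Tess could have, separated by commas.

For each candidate genotype of Tess, check whether crossing it with i i can produce every observed child phenotype.
  I^A I^A → possible child types {A} ✓
  I^A I^B → possible child types {A, B} ✓
  I^A i → possible child types {O, A} ✓
  I^B I^B → possible child types {B} ✗
  I^B i → possible child types {O, B} ✗
  i i → possible child types {O} ✗

I^A I^A, I^A I^B, I^A i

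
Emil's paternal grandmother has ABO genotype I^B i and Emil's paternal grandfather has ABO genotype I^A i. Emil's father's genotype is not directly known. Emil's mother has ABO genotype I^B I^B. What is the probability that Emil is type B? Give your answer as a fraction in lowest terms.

Emil's father's ABO genotype from I^B i × I^A i: 1/4 I^A I^B, 1/4 I^A i, 1/4 I^B i, 1/4 i i.
Crossing each possibility with the mother I^B I^B and summing P(type B): 1/4·1/2 + 1/4·1/2 + 1/4·1 + 1/4·1 = 3/4.

3/4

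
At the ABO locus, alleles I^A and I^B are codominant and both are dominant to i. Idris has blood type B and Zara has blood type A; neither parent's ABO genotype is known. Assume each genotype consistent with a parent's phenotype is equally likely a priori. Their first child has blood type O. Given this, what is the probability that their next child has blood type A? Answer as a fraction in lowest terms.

Possible genotypes: Idris ∈ {I^B I^B, I^B i}; Zara ∈ {I^A I^A, I^A i}.
Weight each parental genotype pair by prior × P(type-O child):
  I^B i × I^A i: posterior weight 1; P(next child type A) = 1/4.
Weighted sum = 1/4.

1/4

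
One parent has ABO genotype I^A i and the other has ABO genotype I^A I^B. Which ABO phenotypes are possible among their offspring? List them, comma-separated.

A, B, AB

Gametes from I^A i × I^A I^B give offspring ABO genotypes I^A I^A, I^A I^B, I^A i, I^B i, i.e. phenotypes A, B, AB.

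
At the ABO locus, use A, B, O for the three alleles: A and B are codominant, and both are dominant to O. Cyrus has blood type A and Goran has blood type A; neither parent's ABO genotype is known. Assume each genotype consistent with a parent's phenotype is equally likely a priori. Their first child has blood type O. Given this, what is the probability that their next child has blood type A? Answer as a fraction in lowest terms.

3/4

Possible genotypes: Cyrus ∈ {AA, AO}; Goran ∈ {AA, AO}.
Weight each parental genotype pair by prior × P(type-O child):
  AO × AO: posterior weight 1; P(next child type A) = 3/4.
Weighted sum = 3/4.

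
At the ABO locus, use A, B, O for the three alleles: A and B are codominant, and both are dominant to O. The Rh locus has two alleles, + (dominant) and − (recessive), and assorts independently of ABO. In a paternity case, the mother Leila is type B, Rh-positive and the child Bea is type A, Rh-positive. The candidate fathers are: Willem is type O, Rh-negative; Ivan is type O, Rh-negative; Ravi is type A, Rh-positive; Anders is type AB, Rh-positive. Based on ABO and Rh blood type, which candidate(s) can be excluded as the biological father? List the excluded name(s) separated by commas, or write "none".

Willem, Ivan

A candidate is excluded only if no genotype consistent with his phenotype could produce a type A, Rh-positive child with a type B, Rh-positive mother.
Willem (type O, Rh-): no genotype consistent with that phenotype can produce a type-A Rh+ child with a type-B mother.
Ivan (type O, Rh-): no genotype consistent with that phenotype can produce a type-A Rh+ child with a type-B mother.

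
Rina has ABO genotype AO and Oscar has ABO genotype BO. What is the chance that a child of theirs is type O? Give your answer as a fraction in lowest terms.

1/4

ABO cross AO × BO → offspring phenotypes: 1/4 O, 1/4 A, 1/4 B, 1/4 AB.
So P(type O) = 1/4.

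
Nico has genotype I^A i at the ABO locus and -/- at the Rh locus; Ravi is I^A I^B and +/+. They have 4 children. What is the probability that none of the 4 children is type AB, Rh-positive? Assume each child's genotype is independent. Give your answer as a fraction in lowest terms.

ABO cross I^A i × I^A I^B → 1/2 A, 1/4 B, 1/4 AB.
Rh cross -/- × +/+ → 1 Rh+; so P(type AB, Rh-positive) = 1/4 × 1 = 1/4 per child.
P(not type AB, Rh-positive) = 3/4 for one child; (3/4)^4 = 81/256.

81/256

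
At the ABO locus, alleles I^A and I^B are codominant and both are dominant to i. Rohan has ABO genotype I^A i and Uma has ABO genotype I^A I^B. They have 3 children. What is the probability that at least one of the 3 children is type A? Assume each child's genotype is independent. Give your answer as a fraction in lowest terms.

ABO cross I^A i × I^A I^B → 1/2 A, 1/4 B, 1/4 AB.
So P(type A) = 1/2 per child.
P(none) = (1/2)^3 = 1/8; P(at least one) = 1 − 1/8 = 7/8.

7/8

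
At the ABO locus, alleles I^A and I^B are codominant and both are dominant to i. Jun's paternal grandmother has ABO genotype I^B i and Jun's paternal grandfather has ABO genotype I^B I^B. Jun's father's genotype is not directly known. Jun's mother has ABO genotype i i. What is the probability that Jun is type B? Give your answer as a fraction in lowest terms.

3/4

Jun's father's ABO genotype from I^B i × I^B I^B: 1/2 I^B I^B, 1/2 I^B i.
Crossing each possibility with the mother i i and summing P(type B): 1/2·1 + 1/2·1/2 = 3/4.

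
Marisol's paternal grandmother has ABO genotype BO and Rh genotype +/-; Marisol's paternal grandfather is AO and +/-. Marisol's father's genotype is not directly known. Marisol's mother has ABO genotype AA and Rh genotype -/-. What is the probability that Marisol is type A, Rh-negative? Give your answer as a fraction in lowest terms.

3/8

Marisol's father's ABO genotype from BO × AO: 1/4 AB, 1/4 AO, 1/4 BO, 1/4 OO.
Crossing each possibility with the mother AA and summing P(type A): 1/4·1/2 + 1/4·1 + 1/4·1/2 + 1/4·1 = 3/4.
Similarly for Rh via the father's Rh distribution: P(Rh-) = 1/2.
Independent loci: 3/4 × 1/2 = 3/8.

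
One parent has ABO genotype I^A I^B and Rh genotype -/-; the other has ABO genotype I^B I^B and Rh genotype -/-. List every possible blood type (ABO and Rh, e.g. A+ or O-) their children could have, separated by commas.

Gametes from I^A I^B × I^B I^B give offspring ABO genotypes I^A I^B, I^B I^B, i.e. phenotypes B, AB.
Rh cross -/- × -/- → phenotypes Rh-.
Combining independently: B-, AB-.

B-, AB-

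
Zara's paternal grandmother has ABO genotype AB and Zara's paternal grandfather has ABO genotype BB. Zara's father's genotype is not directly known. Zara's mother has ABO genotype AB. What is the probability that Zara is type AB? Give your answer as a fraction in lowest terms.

1/2

Zara's father's ABO genotype from AB × BB: 1/2 AB, 1/2 BB.
Crossing each possibility with the mother AB and summing P(type AB): 1/2·1/2 + 1/2·1/2 = 1/2.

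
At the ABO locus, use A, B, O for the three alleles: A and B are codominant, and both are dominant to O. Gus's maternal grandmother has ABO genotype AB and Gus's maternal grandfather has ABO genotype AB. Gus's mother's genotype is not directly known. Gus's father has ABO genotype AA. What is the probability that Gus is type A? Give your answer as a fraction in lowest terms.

Gus's mother's ABO genotype from AB × AB: 1/4 AA, 1/2 AB, 1/4 BB.
Crossing each possibility with the father AA and summing P(type A): 1/4·1 + 1/2·1/2 + 1/4·0 = 1/2.

1/2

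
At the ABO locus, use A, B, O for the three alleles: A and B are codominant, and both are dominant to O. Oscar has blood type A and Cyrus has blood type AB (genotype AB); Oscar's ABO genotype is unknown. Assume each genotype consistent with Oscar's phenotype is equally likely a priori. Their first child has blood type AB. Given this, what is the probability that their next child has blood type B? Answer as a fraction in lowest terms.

Possible genotypes: Oscar ∈ {AA, AO}; Cyrus ∈ {AB}.
Weight each parental genotype pair by prior × P(type-AB child):
  AA × AB: posterior weight 2/3; P(next child type B) = 0.
  AO × AB: posterior weight 1/3; P(next child type B) = 1/4.
Weighted sum = 1/12.

1/12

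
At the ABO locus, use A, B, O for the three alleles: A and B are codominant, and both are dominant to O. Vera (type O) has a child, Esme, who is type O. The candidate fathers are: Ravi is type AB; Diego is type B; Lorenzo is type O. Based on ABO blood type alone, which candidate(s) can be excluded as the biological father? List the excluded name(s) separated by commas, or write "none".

Ravi

A candidate is excluded only if no genotype consistent with his phenotype could produce a type O child with a type O mother.
Ravi (type AB): no genotype consistent with that phenotype can produce a type-O child with a type-O mother.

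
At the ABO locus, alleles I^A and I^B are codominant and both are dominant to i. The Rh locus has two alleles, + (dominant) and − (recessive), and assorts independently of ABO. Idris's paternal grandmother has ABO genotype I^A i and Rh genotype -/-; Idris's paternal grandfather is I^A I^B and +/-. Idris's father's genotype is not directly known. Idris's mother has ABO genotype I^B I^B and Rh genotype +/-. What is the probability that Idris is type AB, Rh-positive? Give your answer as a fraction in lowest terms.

5/16

Idris's father's ABO genotype from I^A i × I^A I^B: 1/4 I^A I^A, 1/4 I^A I^B, 1/4 I^A i, 1/4 I^B i.
Crossing each possibility with the mother I^B I^B and summing P(type AB): 1/4·1 + 1/4·1/2 + 1/4·1/2 + 1/4·0 = 1/2.
Similarly for Rh via the father's Rh distribution: P(Rh+) = 5/8.
Independent loci: 1/2 × 5/8 = 5/16.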